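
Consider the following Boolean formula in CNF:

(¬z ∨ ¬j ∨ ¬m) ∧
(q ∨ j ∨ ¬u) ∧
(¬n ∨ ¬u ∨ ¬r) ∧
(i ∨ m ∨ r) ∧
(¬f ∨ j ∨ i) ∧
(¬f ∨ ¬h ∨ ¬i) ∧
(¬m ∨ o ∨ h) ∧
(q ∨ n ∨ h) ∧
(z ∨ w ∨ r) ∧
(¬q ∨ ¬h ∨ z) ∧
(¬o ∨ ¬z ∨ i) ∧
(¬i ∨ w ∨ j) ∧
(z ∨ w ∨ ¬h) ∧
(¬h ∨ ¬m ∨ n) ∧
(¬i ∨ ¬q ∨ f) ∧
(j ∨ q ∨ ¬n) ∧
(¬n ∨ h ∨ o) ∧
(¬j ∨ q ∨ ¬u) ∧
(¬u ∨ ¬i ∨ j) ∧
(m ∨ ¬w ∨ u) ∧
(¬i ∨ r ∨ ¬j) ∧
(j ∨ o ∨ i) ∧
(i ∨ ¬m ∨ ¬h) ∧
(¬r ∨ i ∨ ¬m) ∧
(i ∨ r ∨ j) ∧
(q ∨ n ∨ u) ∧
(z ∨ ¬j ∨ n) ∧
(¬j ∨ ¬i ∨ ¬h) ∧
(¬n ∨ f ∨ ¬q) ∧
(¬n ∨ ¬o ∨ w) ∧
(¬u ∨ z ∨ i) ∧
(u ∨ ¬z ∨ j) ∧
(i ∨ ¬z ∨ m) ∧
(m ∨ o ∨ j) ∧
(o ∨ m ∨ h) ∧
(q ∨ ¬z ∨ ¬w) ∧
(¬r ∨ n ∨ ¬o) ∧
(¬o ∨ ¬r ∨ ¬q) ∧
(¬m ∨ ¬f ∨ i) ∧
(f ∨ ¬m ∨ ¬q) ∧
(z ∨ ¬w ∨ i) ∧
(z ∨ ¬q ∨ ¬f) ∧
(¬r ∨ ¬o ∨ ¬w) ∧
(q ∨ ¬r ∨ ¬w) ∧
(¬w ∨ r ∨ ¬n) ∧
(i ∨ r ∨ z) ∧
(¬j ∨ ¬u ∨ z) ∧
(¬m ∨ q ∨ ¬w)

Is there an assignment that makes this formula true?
No

No, the formula is not satisfiable.

No assignment of truth values to the variables can make all 48 clauses true simultaneously.

The formula is UNSAT (unsatisfiable).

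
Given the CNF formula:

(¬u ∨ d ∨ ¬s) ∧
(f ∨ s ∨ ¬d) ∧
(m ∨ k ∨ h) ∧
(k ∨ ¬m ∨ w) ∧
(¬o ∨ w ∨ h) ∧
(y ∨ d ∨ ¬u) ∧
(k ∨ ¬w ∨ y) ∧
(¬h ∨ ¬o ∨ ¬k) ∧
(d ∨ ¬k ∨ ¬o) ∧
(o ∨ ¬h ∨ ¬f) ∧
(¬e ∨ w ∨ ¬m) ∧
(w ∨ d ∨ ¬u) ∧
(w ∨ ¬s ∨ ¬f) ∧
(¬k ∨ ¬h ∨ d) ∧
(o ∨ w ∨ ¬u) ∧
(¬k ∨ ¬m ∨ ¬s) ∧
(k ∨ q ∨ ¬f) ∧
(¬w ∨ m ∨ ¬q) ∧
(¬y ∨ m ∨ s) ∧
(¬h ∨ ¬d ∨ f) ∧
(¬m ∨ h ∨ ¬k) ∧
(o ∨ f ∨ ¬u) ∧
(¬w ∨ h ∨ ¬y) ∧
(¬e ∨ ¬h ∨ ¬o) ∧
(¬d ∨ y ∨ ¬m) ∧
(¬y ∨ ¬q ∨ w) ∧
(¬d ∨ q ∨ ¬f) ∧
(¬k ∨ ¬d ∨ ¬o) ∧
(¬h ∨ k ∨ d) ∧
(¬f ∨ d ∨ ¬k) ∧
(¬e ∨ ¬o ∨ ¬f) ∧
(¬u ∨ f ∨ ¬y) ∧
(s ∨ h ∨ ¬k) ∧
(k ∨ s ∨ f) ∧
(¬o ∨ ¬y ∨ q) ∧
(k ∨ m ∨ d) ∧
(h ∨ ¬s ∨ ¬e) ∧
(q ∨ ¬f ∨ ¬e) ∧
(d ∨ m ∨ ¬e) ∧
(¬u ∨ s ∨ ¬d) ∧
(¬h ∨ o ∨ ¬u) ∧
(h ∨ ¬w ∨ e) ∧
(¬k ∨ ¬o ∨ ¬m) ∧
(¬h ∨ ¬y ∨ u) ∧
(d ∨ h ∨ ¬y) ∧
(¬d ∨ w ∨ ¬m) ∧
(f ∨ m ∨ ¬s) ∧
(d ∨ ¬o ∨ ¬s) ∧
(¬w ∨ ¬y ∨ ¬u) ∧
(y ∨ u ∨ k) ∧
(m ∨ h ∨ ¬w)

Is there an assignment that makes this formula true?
No

No, the formula is not satisfiable.

No assignment of truth values to the variables can make all 51 clauses true simultaneously.

The formula is UNSAT (unsatisfiable).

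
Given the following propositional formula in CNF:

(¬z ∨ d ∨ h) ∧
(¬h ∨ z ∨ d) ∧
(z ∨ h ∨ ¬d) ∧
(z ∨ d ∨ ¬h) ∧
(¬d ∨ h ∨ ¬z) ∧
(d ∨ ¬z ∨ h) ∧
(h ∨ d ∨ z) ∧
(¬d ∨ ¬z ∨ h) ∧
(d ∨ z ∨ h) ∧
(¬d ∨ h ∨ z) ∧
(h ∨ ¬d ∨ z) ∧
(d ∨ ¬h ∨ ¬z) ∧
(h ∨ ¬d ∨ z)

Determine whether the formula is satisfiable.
Yes

Yes, the formula is satisfiable.

One satisfying assignment is: z=False, d=True, h=True

Verification: With this assignment, all 13 clauses evaluate to true.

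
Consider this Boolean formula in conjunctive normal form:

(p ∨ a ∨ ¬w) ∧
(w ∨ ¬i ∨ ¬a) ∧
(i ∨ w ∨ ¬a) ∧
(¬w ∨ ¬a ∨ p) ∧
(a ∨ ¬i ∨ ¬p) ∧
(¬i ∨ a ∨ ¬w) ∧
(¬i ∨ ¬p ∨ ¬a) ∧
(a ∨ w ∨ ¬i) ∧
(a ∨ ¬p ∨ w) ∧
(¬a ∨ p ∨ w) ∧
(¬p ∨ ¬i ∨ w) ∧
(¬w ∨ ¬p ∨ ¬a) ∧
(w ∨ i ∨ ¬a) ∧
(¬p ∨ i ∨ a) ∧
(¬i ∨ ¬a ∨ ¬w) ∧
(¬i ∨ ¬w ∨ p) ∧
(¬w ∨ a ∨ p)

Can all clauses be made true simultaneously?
Yes

Yes, the formula is satisfiable.

One satisfying assignment is: p=False, a=False, i=False, w=False

Verification: With this assignment, all 17 clauses evaluate to true.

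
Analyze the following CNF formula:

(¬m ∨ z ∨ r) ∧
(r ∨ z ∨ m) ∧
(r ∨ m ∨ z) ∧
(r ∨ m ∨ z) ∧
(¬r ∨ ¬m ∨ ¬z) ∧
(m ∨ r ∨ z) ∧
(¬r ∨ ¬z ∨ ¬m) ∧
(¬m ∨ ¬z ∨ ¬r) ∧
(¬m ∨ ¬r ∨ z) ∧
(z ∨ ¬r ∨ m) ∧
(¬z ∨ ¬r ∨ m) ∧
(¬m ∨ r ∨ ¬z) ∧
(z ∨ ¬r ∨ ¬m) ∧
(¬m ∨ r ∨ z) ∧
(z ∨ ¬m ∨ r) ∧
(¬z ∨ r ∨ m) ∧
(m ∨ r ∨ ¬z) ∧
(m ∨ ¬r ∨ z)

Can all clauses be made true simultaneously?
No

No, the formula is not satisfiable.

No assignment of truth values to the variables can make all 18 clauses true simultaneously.

The formula is UNSAT (unsatisfiable).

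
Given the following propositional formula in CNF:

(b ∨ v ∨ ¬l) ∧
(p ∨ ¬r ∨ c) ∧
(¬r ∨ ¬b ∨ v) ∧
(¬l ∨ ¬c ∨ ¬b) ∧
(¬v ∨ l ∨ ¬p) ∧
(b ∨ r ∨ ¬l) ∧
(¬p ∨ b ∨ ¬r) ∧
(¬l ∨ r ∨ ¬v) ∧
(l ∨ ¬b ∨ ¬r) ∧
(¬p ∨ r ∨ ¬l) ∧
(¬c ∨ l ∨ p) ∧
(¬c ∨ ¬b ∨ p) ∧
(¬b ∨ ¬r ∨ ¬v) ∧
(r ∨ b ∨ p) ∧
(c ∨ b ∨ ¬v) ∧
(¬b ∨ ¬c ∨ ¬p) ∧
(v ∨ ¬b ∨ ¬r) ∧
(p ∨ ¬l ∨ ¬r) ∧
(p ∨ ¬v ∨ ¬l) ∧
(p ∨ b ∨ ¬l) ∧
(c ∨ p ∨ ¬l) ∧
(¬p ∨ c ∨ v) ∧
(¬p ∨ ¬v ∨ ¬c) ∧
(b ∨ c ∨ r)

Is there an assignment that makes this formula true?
Yes

Yes, the formula is satisfiable.

One satisfying assignment is: b=True, r=False, c=False, p=False, v=False, l=False

Verification: With this assignment, all 24 clauses evaluate to true.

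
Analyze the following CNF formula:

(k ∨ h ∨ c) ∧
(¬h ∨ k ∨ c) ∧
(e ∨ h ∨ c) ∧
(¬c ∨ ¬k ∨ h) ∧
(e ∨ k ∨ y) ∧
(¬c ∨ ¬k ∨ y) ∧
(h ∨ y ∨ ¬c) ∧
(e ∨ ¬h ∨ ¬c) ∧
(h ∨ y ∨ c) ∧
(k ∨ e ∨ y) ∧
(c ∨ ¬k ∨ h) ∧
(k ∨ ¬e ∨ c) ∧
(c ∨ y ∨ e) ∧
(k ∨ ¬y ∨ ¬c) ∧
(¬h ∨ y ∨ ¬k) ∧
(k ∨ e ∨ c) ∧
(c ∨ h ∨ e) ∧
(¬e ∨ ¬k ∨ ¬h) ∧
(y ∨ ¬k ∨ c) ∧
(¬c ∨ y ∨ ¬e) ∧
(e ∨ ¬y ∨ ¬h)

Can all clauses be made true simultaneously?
No

No, the formula is not satisfiable.

No assignment of truth values to the variables can make all 21 clauses true simultaneously.

The formula is UNSAT (unsatisfiable).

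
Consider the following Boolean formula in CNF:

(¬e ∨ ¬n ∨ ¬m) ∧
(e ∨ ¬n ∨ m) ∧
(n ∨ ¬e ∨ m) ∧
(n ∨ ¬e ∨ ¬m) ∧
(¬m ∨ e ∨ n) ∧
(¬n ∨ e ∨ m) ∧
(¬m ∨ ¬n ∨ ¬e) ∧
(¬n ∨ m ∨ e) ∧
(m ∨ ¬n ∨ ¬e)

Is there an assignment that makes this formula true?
Yes

Yes, the formula is satisfiable.

One satisfying assignment is: n=False, e=False, m=False

Verification: With this assignment, all 9 clauses evaluate to true.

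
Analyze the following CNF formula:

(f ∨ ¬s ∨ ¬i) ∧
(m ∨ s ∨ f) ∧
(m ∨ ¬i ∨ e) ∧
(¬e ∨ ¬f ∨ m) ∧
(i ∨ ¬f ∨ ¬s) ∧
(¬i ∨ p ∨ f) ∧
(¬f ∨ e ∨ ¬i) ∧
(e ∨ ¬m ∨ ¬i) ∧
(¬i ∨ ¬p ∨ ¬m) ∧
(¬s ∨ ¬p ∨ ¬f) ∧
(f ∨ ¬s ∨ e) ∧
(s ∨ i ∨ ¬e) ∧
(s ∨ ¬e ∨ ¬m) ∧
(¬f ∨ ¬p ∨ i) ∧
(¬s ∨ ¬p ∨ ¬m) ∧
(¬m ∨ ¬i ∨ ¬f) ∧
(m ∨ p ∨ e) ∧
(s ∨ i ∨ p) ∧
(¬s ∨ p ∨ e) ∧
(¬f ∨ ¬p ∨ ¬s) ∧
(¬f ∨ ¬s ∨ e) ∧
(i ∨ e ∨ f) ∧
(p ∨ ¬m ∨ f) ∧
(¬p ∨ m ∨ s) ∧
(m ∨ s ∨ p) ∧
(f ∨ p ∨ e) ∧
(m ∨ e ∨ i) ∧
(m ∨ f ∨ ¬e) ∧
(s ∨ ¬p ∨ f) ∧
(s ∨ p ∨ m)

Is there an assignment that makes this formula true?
No

No, the formula is not satisfiable.

No assignment of truth values to the variables can make all 30 clauses true simultaneously.

The formula is UNSAT (unsatisfiable).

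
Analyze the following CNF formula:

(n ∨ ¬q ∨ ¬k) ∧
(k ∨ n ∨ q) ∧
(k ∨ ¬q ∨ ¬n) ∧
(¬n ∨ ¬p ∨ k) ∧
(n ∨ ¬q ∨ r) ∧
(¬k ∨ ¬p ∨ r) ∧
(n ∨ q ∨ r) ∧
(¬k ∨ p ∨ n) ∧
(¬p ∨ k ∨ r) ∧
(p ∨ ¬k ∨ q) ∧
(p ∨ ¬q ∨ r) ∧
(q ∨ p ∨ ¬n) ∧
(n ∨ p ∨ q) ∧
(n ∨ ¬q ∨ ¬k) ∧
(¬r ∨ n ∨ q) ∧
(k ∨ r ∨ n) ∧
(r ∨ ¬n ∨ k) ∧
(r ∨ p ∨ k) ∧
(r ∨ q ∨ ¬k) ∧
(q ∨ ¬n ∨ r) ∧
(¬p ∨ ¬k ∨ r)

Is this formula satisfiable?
Yes

Yes, the formula is satisfiable.

One satisfying assignment is: k=False, n=False, p=False, r=True, q=True

Verification: With this assignment, all 21 clauses evaluate to true.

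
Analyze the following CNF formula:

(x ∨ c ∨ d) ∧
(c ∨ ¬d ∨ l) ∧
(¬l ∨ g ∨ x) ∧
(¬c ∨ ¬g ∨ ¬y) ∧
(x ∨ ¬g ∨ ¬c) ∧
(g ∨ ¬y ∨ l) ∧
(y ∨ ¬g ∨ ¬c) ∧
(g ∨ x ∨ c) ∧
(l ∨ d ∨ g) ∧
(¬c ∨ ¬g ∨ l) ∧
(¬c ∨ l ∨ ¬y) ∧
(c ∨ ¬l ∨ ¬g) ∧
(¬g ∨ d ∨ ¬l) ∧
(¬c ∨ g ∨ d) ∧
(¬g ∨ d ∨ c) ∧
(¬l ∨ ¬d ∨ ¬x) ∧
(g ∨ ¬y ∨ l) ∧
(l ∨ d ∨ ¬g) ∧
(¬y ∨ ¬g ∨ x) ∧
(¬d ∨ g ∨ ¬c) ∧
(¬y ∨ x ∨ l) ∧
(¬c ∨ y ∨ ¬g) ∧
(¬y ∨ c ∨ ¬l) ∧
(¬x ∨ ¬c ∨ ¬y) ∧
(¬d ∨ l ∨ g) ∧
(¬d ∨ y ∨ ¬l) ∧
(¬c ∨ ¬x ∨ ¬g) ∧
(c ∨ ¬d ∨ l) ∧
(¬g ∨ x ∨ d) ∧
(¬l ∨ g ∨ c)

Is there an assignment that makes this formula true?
No

No, the formula is not satisfiable.

No assignment of truth values to the variables can make all 30 clauses true simultaneously.

The formula is UNSAT (unsatisfiable).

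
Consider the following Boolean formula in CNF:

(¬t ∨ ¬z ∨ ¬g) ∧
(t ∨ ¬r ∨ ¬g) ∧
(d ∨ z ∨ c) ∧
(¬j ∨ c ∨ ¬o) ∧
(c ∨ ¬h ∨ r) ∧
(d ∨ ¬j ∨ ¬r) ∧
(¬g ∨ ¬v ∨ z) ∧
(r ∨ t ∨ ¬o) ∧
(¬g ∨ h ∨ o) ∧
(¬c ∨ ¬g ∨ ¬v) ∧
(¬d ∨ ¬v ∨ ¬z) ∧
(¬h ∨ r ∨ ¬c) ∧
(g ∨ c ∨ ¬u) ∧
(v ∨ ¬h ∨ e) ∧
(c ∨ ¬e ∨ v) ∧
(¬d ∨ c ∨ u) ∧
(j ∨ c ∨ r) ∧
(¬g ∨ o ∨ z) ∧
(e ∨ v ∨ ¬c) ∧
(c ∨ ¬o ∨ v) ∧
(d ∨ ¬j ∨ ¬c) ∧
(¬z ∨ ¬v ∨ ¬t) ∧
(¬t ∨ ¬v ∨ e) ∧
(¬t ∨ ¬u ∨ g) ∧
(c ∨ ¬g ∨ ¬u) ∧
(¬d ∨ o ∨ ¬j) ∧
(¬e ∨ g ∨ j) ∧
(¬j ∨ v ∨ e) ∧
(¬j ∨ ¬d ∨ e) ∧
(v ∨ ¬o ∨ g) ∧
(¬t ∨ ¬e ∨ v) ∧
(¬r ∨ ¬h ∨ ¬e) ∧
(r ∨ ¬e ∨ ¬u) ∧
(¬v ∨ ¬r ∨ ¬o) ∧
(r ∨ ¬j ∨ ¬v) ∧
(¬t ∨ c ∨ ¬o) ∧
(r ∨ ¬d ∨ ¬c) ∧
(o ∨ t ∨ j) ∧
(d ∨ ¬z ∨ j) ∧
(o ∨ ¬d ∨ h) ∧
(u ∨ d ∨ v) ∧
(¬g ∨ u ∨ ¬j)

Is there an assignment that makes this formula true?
No

No, the formula is not satisfiable.

No assignment of truth values to the variables can make all 42 clauses true simultaneously.

The formula is UNSAT (unsatisfiable).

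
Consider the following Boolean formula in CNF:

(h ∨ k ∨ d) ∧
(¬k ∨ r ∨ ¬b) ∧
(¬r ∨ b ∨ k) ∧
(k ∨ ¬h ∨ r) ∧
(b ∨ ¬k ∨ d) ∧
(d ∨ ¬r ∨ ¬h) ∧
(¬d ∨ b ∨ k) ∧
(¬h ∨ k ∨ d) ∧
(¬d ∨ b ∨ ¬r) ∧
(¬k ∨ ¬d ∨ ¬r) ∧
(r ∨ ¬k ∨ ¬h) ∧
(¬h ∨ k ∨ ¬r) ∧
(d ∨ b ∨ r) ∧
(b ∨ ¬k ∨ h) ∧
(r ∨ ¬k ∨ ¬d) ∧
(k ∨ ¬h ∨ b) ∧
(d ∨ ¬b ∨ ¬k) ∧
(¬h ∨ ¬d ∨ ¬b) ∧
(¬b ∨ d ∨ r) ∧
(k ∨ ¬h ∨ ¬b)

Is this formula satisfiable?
Yes

Yes, the formula is satisfiable.

One satisfying assignment is: k=False, d=True, b=True, h=False, r=False

Verification: With this assignment, all 20 clauses evaluate to true.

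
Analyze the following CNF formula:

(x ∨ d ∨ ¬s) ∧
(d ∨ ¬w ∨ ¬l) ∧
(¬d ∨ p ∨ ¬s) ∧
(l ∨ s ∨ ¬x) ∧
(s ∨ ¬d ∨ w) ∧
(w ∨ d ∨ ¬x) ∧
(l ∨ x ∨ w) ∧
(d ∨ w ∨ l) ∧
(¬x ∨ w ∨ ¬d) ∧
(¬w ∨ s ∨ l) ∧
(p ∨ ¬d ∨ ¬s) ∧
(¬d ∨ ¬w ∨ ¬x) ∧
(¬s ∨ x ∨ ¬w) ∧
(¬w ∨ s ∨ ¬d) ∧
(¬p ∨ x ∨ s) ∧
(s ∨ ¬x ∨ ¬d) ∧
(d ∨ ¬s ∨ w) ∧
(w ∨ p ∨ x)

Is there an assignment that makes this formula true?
Yes

Yes, the formula is satisfiable.

One satisfying assignment is: d=False, p=False, l=False, w=True, x=True, s=True

Verification: With this assignment, all 18 clauses evaluate to true.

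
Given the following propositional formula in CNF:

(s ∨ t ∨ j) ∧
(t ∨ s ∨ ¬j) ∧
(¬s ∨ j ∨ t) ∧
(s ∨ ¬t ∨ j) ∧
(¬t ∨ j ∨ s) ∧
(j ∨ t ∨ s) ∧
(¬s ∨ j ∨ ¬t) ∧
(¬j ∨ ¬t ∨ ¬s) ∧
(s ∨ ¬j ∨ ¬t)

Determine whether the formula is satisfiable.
Yes

Yes, the formula is satisfiable.

One satisfying assignment is: s=True, j=True, t=False

Verification: With this assignment, all 9 clauses evaluate to true.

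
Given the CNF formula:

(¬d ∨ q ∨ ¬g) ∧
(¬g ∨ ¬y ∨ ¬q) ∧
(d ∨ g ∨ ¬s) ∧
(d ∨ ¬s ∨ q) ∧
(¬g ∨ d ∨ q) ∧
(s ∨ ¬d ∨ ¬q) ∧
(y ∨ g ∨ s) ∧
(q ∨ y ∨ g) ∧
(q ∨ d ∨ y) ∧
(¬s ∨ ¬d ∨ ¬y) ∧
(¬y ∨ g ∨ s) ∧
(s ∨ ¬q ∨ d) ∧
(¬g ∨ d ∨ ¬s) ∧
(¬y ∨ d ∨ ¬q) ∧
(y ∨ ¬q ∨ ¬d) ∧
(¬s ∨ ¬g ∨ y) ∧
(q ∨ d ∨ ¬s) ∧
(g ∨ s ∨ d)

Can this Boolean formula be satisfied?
No

No, the formula is not satisfiable.

No assignment of truth values to the variables can make all 18 clauses true simultaneously.

The formula is UNSAT (unsatisfiable).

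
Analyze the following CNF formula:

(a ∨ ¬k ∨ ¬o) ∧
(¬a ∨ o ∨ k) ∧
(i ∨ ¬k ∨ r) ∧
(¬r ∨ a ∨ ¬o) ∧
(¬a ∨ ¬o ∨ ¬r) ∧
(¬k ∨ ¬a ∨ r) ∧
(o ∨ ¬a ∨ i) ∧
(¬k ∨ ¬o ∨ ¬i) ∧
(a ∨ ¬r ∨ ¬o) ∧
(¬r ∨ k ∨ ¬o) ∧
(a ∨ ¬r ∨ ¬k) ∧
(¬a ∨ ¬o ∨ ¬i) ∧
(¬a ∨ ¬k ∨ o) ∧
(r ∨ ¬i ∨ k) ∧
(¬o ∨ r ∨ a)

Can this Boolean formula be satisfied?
Yes

Yes, the formula is satisfiable.

One satisfying assignment is: i=False, o=False, k=False, r=False, a=False

Verification: With this assignment, all 15 clauses evaluate to true.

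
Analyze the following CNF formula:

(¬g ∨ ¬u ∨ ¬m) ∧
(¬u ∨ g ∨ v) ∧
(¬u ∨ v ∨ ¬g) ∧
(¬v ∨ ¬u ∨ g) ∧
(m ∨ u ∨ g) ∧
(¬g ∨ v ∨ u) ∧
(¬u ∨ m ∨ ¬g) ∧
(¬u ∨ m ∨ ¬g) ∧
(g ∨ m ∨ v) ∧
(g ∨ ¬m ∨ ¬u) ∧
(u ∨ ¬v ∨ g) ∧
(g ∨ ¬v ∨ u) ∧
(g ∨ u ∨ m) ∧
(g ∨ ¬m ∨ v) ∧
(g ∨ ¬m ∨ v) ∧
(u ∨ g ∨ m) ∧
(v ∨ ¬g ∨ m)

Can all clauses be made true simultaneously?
Yes

Yes, the formula is satisfiable.

One satisfying assignment is: u=False, v=True, m=False, g=True

Verification: With this assignment, all 17 clauses evaluate to true.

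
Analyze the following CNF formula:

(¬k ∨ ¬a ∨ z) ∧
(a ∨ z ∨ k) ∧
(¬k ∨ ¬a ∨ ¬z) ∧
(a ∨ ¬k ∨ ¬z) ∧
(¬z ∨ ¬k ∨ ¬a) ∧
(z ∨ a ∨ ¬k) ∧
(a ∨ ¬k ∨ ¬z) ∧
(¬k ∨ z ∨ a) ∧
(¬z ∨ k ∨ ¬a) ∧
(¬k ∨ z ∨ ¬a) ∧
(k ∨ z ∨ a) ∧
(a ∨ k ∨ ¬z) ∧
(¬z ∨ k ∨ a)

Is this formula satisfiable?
Yes

Yes, the formula is satisfiable.

One satisfying assignment is: k=False, z=False, a=True

Verification: With this assignment, all 13 clauses evaluate to true.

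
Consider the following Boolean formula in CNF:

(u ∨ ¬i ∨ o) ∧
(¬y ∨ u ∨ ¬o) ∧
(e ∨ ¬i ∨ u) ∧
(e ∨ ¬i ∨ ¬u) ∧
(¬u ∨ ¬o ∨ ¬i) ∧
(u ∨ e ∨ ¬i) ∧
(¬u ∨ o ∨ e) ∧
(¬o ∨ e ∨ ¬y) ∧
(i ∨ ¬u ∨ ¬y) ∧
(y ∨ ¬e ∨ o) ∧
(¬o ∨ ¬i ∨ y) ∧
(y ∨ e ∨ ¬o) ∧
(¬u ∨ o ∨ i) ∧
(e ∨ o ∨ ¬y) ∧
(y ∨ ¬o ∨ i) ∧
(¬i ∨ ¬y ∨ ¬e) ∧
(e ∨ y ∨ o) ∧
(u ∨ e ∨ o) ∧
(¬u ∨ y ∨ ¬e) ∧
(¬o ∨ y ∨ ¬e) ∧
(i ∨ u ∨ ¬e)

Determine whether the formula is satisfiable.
No

No, the formula is not satisfiable.

No assignment of truth values to the variables can make all 21 clauses true simultaneously.

The formula is UNSAT (unsatisfiable).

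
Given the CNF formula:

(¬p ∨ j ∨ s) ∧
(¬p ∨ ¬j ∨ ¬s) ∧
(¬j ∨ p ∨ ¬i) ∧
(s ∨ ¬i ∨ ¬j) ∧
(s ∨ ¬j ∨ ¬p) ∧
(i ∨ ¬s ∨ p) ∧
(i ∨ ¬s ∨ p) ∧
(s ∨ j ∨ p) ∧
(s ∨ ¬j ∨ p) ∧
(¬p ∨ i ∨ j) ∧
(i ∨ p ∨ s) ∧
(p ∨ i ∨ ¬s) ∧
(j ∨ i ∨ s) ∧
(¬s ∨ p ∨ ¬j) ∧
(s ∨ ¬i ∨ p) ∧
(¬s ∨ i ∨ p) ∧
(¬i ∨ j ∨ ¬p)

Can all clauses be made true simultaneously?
Yes

Yes, the formula is satisfiable.

One satisfying assignment is: s=True, i=True, p=False, j=False

Verification: With this assignment, all 17 clauses evaluate to true.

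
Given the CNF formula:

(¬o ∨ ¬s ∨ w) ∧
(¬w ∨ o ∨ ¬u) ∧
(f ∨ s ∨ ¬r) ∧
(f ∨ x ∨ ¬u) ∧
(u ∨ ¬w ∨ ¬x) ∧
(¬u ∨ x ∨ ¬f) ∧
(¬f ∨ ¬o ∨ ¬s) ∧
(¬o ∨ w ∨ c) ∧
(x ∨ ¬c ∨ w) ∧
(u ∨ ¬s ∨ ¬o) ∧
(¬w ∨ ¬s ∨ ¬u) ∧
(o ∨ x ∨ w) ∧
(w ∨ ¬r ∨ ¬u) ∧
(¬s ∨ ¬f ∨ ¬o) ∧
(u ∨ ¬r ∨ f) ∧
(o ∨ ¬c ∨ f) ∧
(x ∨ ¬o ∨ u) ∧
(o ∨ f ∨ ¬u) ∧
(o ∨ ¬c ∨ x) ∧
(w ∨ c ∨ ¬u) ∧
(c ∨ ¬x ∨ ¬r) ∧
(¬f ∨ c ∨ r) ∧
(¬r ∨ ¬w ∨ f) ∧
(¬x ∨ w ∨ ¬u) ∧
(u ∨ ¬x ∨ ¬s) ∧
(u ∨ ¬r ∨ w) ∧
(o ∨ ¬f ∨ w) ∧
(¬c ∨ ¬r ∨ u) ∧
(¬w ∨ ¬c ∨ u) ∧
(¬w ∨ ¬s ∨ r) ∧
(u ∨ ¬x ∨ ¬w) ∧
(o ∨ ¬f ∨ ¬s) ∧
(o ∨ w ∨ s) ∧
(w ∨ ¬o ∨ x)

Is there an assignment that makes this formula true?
Yes

Yes, the formula is satisfiable.

One satisfying assignment is: w=True, s=False, c=False, r=False, x=False, o=False, f=False, u=False

Verification: With this assignment, all 34 clauses evaluate to true.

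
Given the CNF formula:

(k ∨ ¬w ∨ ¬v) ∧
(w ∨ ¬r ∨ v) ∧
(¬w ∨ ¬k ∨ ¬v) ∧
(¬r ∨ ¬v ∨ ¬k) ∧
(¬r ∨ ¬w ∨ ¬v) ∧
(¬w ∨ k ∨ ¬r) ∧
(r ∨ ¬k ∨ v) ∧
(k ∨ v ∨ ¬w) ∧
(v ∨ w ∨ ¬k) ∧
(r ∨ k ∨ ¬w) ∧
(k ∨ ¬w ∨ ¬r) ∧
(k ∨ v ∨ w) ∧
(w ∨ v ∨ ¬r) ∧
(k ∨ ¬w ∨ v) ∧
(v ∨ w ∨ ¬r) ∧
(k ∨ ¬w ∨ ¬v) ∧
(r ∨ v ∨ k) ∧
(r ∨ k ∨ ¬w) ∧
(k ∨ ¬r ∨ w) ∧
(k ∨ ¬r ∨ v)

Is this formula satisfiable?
Yes

Yes, the formula is satisfiable.

One satisfying assignment is: k=False, w=False, v=True, r=False

Verification: With this assignment, all 20 clauses evaluate to true.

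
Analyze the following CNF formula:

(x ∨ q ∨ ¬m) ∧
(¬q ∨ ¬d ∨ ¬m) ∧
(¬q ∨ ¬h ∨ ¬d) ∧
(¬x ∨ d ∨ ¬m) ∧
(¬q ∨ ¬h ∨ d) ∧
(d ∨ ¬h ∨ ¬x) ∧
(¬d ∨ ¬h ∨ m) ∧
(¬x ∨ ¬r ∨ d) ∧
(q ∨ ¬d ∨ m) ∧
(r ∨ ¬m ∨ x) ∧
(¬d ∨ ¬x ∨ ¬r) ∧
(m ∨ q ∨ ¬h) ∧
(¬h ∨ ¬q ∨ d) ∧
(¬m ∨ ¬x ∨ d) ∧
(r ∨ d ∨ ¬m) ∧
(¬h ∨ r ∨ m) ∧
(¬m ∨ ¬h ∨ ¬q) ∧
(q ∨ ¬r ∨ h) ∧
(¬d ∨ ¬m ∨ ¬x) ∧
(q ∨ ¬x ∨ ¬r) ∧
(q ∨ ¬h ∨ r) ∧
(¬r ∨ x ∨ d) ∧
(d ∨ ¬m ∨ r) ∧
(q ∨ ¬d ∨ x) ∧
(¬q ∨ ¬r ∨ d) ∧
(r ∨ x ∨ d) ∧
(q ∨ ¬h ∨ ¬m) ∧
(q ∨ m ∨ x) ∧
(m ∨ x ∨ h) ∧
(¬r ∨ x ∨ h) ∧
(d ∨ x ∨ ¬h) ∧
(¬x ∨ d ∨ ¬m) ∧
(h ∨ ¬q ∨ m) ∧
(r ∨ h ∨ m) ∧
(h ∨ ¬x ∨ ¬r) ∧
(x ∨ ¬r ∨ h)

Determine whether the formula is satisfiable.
No

No, the formula is not satisfiable.

No assignment of truth values to the variables can make all 36 clauses true simultaneously.

The formula is UNSAT (unsatisfiable).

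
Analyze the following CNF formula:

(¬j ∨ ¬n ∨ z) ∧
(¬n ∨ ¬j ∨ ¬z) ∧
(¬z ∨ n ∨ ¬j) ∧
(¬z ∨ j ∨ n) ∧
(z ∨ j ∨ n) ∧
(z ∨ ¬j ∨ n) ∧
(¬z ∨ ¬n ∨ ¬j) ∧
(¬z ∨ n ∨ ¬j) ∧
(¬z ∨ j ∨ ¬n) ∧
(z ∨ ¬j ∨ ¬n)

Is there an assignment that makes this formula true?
Yes

Yes, the formula is satisfiable.

One satisfying assignment is: z=False, j=False, n=True

Verification: With this assignment, all 10 clauses evaluate to true.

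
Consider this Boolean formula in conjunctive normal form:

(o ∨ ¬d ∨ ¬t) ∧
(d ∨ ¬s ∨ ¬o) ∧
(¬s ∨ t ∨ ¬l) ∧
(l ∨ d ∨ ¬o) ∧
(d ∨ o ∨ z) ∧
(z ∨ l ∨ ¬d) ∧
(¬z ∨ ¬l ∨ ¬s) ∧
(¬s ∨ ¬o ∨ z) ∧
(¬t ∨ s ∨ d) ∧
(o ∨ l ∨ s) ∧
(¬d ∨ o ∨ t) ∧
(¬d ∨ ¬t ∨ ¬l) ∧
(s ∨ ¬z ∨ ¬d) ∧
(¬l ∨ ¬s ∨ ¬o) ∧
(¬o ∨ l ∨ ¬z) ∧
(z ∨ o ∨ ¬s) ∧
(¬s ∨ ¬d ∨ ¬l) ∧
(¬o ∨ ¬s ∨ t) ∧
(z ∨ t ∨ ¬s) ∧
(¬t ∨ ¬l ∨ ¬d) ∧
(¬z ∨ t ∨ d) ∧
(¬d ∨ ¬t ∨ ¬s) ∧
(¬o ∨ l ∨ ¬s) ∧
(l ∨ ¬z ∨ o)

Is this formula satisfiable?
Yes

Yes, the formula is satisfiable.

One satisfying assignment is: t=False, l=True, z=False, d=False, o=True, s=False

Verification: With this assignment, all 24 clauses evaluate to true.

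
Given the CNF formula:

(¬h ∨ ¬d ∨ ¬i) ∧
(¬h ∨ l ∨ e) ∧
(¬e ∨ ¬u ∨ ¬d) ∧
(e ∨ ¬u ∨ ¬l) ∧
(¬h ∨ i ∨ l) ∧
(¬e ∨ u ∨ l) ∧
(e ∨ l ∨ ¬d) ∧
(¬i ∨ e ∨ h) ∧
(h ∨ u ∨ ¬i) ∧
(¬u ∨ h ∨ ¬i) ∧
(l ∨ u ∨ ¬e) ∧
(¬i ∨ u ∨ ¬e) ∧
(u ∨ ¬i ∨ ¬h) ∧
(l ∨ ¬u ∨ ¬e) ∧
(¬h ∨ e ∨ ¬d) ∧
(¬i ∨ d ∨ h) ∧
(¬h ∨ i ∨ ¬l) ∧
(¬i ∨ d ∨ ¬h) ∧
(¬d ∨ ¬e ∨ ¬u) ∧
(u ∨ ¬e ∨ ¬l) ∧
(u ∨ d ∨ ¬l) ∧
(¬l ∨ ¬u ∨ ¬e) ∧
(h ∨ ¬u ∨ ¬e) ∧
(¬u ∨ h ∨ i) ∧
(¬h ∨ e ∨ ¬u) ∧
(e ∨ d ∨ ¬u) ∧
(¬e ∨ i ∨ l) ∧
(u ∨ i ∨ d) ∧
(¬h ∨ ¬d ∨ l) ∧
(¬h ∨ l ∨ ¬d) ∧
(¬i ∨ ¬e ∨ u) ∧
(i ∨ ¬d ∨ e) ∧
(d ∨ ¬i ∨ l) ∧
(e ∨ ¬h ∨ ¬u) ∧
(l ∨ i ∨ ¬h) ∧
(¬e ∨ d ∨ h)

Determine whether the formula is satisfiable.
No

No, the formula is not satisfiable.

No assignment of truth values to the variables can make all 36 clauses true simultaneously.

The formula is UNSAT (unsatisfiable).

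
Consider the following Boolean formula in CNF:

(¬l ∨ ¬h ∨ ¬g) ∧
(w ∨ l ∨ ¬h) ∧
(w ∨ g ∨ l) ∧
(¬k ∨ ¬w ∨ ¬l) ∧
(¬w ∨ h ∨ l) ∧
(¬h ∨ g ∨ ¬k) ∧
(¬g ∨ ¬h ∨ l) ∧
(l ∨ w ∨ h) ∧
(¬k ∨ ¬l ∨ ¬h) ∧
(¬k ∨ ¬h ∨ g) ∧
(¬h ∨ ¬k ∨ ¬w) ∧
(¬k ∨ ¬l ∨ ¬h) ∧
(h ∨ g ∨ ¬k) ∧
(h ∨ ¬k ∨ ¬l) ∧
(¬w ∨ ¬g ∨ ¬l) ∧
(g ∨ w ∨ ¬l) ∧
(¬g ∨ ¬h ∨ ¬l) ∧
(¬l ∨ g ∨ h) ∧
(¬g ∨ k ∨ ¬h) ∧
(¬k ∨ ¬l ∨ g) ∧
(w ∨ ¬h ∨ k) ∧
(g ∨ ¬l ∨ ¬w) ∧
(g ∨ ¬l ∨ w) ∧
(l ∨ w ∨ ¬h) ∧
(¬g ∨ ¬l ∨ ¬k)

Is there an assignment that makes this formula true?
Yes

Yes, the formula is satisfiable.

One satisfying assignment is: w=True, k=False, h=True, l=False, g=False

Verification: With this assignment, all 25 clauses evaluate to true.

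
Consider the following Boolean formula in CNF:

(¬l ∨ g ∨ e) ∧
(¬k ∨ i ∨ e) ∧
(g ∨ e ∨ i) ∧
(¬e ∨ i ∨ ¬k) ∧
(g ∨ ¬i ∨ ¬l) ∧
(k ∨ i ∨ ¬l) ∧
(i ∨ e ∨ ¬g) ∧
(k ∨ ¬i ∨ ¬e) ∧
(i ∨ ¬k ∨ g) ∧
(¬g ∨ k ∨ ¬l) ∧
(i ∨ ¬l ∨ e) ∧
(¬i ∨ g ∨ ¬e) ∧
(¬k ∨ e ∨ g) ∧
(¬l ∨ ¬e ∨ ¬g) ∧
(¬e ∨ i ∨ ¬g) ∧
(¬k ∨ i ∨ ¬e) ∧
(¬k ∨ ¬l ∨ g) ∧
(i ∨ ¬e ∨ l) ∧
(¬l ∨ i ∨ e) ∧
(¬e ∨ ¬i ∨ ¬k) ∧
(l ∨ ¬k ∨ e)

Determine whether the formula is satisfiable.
Yes

Yes, the formula is satisfiable.

One satisfying assignment is: g=False, k=False, i=True, e=False, l=False

Verification: With this assignment, all 21 clauses evaluate to true.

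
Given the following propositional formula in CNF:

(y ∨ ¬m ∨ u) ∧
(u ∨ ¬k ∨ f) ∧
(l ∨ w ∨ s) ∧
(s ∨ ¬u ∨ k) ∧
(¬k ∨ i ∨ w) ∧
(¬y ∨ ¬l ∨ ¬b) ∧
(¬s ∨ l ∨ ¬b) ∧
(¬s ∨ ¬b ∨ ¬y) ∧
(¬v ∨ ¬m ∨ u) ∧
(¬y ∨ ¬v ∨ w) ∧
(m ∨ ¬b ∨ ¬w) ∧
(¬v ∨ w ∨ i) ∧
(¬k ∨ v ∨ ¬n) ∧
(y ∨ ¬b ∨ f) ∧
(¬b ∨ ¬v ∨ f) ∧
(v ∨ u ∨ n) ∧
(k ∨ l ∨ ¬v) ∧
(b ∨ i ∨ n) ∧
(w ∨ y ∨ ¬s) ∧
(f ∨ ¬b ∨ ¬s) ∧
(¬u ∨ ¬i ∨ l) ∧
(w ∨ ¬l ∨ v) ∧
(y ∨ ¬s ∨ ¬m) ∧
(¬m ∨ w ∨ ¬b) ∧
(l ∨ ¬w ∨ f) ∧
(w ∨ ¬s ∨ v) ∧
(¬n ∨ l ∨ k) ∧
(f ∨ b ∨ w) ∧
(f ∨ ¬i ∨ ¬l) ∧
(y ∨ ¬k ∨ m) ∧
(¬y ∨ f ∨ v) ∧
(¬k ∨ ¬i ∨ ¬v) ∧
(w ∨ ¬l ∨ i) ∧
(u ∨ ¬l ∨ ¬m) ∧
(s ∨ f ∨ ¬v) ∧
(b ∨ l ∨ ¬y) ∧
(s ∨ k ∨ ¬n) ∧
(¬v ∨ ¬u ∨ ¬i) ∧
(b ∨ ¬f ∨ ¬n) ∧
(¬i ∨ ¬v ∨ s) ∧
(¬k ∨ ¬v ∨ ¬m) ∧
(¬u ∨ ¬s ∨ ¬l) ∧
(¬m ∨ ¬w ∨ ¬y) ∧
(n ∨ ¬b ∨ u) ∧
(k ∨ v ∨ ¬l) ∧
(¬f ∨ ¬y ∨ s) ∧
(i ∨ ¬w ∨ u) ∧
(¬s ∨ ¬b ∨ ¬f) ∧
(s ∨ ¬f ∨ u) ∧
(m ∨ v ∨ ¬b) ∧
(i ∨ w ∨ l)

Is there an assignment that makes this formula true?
Yes

Yes, the formula is satisfiable.

One satisfying assignment is: v=False, y=False, b=False, w=True, i=True, u=True, n=False, f=True, s=False, m=True, k=True, l=True

Verification: With this assignment, all 51 clauses evaluate to true.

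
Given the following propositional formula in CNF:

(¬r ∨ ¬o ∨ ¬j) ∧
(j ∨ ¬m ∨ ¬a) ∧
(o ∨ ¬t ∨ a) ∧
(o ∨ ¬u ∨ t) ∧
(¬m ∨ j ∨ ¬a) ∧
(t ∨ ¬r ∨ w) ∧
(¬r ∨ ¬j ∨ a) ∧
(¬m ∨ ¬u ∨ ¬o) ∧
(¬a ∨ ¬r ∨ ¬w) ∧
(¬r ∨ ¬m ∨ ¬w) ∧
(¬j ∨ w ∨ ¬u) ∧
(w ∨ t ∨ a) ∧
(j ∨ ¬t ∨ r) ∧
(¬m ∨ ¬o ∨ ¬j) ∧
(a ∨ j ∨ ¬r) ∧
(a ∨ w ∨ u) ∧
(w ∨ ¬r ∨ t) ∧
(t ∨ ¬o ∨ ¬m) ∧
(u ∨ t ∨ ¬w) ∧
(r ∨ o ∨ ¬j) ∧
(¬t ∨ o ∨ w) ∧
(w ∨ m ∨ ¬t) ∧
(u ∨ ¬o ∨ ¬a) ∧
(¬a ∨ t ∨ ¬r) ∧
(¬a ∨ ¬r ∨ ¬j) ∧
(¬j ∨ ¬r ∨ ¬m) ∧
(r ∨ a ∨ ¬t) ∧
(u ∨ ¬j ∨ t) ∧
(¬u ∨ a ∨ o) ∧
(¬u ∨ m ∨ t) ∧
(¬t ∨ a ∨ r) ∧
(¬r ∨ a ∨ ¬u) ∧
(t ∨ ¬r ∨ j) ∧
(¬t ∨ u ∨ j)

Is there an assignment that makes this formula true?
Yes

Yes, the formula is satisfiable.

One satisfying assignment is: r=False, w=False, j=False, m=False, u=False, a=True, o=False, t=False

Verification: With this assignment, all 34 clauses evaluate to true.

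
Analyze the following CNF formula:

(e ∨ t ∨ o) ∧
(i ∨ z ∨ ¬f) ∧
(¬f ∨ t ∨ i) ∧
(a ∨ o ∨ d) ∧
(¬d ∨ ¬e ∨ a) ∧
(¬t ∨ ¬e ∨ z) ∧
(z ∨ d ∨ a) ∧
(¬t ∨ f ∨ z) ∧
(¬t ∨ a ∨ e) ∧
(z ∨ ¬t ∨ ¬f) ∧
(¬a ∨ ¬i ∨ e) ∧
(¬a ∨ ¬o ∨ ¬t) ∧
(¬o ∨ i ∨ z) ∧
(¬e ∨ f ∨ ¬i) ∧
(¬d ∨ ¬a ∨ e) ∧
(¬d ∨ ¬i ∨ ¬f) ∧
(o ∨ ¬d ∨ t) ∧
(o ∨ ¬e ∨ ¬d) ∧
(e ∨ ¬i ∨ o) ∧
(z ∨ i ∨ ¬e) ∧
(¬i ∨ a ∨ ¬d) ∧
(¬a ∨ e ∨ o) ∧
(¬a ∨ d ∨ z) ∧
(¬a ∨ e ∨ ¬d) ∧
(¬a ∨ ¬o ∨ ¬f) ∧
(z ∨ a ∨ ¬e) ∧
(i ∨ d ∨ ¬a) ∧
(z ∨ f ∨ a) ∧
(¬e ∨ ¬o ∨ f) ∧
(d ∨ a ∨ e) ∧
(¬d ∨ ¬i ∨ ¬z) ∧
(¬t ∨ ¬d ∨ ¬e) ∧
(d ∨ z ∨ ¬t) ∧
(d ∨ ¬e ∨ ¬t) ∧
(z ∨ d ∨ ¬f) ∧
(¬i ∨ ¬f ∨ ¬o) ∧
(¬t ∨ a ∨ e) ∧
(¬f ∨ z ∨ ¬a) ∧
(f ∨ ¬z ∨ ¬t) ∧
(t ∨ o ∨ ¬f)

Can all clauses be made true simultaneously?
Yes

Yes, the formula is satisfiable.

One satisfying assignment is: i=False, z=True, t=False, d=True, o=True, e=False, a=False, f=False

Verification: With this assignment, all 40 clauses evaluate to true.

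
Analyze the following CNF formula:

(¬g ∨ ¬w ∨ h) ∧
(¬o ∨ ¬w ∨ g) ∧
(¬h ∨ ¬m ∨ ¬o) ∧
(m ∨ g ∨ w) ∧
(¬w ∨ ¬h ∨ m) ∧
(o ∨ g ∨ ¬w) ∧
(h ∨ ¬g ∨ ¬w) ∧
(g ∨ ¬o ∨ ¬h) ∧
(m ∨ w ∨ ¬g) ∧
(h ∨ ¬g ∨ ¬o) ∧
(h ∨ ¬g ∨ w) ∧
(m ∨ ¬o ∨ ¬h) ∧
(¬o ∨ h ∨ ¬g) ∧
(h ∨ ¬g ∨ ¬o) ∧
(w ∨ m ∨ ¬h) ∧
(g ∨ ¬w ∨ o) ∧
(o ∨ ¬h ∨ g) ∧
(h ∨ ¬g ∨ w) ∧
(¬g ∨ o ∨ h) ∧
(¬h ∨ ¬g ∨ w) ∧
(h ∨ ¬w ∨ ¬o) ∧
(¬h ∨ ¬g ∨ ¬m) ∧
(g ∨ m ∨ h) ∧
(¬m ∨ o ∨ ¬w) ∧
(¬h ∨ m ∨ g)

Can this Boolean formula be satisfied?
Yes

Yes, the formula is satisfiable.

One satisfying assignment is: w=False, m=True, h=False, g=False, o=False

Verification: With this assignment, all 25 clauses evaluate to true.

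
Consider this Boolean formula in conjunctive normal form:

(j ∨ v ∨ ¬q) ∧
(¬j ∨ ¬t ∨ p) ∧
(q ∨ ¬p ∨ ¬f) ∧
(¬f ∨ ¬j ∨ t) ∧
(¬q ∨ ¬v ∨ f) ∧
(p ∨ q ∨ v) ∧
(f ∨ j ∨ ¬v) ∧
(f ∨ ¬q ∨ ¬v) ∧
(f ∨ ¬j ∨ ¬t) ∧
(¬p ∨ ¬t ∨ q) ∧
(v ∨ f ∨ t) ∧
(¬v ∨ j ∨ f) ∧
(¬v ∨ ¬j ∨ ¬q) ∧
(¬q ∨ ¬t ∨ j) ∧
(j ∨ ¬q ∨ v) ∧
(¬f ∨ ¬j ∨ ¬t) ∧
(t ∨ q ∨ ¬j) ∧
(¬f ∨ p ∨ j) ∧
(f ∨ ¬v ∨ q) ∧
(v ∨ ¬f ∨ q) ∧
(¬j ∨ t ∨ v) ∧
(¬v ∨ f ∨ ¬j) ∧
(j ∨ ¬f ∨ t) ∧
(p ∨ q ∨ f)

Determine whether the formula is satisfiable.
No

No, the formula is not satisfiable.

No assignment of truth values to the variables can make all 24 clauses true simultaneously.

The formula is UNSAT (unsatisfiable).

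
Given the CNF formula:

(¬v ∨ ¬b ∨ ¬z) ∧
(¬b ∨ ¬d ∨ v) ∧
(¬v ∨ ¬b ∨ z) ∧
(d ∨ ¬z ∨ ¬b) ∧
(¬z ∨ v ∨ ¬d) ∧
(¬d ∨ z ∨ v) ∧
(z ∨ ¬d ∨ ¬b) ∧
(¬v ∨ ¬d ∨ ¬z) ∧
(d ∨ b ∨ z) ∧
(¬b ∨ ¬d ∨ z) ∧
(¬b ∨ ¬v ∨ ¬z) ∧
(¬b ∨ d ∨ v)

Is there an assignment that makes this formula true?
Yes

Yes, the formula is satisfiable.

One satisfying assignment is: d=False, z=True, v=False, b=False

Verification: With this assignment, all 12 clauses evaluate to true.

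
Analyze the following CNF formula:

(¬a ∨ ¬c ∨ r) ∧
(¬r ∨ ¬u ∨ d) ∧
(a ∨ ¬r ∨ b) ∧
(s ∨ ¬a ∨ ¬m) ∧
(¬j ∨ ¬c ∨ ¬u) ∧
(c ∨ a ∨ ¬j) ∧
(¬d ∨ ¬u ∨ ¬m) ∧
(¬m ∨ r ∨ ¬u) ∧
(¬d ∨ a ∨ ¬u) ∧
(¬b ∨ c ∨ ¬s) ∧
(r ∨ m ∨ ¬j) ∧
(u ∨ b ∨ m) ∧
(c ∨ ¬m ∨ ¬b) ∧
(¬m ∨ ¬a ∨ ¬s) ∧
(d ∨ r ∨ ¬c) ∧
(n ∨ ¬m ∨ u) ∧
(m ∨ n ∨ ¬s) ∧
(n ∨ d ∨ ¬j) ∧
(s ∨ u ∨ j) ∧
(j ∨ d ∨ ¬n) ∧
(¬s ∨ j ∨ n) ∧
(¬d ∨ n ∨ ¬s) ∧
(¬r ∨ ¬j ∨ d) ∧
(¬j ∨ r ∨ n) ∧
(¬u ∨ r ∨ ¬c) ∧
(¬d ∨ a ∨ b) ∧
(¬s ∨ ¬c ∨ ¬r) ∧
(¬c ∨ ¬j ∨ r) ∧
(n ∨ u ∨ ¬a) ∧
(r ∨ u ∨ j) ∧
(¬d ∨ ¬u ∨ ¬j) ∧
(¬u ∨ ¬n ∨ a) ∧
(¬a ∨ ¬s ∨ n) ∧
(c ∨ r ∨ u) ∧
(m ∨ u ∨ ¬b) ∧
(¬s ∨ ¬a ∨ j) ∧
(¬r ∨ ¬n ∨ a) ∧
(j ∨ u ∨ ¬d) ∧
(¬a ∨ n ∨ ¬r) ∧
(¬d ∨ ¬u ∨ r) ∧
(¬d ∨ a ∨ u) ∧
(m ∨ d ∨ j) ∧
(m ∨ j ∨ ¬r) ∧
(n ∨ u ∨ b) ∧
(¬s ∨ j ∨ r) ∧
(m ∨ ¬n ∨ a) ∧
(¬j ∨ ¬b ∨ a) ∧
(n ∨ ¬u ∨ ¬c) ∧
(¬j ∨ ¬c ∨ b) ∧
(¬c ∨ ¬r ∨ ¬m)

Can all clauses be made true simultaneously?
No

No, the formula is not satisfiable.

No assignment of truth values to the variables can make all 50 clauses true simultaneously.

The formula is UNSAT (unsatisfiable).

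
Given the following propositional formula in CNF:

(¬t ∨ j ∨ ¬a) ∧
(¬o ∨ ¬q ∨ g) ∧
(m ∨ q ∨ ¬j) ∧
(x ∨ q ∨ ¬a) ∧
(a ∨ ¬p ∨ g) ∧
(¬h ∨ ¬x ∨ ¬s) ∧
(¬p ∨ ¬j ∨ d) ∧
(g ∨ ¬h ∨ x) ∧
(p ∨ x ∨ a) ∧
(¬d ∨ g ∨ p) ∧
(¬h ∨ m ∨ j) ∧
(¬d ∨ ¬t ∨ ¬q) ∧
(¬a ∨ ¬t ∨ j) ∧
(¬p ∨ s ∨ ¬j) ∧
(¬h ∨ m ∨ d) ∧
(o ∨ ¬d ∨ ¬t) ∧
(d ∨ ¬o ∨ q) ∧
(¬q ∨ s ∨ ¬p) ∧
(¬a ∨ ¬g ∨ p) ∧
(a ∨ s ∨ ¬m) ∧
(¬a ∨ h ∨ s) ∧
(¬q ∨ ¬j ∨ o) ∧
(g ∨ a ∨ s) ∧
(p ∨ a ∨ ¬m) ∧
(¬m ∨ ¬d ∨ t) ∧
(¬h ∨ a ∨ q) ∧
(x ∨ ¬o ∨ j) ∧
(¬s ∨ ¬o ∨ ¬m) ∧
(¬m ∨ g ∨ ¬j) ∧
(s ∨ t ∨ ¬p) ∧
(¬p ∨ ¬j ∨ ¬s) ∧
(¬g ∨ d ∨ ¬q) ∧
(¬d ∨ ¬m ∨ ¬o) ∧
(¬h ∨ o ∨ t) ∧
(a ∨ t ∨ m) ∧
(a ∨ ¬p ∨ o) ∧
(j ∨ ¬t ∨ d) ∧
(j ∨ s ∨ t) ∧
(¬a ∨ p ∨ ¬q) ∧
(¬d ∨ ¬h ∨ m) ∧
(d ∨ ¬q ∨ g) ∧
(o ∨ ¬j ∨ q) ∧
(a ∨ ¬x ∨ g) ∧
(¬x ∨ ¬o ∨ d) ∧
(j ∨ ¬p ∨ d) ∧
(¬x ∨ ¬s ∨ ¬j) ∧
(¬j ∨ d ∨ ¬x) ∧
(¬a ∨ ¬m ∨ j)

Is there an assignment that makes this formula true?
Yes

Yes, the formula is satisfiable.

One satisfying assignment is: s=False, h=False, g=True, p=False, d=True, o=True, m=False, q=False, j=False, t=True, a=False, x=True

Verification: With this assignment, all 48 clauses evaluate to true.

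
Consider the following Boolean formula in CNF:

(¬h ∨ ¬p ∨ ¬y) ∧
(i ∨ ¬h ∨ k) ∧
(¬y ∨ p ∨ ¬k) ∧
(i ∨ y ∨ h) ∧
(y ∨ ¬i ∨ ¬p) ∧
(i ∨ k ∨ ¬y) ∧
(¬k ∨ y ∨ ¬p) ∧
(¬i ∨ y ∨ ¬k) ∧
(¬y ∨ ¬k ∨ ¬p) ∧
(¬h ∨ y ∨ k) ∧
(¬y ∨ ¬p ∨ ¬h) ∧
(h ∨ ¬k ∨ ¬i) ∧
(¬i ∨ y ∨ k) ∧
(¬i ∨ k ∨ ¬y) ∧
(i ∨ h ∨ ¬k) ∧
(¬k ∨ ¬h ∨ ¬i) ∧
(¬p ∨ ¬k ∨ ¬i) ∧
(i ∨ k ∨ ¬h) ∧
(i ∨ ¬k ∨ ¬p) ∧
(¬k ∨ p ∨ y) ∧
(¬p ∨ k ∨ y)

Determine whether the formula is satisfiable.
No

No, the formula is not satisfiable.

No assignment of truth values to the variables can make all 21 clauses true simultaneously.

The formula is UNSAT (unsatisfiable).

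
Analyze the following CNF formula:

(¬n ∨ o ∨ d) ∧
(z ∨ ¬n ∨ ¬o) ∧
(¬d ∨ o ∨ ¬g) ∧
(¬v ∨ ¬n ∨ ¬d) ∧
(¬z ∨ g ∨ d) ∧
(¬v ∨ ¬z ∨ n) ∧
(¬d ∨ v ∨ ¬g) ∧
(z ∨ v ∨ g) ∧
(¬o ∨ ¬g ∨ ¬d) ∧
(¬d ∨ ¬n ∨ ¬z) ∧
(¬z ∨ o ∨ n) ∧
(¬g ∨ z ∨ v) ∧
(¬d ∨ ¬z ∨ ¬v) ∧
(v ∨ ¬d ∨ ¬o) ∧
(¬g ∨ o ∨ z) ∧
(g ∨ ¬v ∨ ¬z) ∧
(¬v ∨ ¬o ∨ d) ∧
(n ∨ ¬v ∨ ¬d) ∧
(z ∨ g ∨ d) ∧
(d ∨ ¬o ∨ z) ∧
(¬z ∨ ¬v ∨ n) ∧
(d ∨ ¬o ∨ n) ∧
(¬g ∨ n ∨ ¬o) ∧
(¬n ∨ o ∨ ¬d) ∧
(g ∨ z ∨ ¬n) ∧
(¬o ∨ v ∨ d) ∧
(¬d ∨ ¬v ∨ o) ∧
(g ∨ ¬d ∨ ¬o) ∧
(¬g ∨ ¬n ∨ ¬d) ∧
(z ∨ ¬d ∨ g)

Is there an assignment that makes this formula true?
No

No, the formula is not satisfiable.

No assignment of truth values to the variables can make all 30 clauses true simultaneously.

The formula is UNSAT (unsatisfiable).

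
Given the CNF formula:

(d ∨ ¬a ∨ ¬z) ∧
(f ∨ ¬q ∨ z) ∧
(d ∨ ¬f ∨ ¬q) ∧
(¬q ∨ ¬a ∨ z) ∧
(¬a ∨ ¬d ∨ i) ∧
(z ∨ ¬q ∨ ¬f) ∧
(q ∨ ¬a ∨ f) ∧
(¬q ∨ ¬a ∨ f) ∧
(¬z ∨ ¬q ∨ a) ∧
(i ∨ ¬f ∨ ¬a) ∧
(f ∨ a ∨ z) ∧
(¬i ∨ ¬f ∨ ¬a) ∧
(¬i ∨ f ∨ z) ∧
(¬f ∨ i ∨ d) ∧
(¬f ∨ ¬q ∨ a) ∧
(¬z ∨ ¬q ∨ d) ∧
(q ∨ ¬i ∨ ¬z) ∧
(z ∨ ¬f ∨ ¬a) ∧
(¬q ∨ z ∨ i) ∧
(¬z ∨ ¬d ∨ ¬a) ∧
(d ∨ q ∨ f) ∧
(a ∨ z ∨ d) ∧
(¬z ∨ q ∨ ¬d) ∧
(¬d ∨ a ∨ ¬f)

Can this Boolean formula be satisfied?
No

No, the formula is not satisfiable.

No assignment of truth values to the variables can make all 24 clauses true simultaneously.

The formula is UNSAT (unsatisfiable).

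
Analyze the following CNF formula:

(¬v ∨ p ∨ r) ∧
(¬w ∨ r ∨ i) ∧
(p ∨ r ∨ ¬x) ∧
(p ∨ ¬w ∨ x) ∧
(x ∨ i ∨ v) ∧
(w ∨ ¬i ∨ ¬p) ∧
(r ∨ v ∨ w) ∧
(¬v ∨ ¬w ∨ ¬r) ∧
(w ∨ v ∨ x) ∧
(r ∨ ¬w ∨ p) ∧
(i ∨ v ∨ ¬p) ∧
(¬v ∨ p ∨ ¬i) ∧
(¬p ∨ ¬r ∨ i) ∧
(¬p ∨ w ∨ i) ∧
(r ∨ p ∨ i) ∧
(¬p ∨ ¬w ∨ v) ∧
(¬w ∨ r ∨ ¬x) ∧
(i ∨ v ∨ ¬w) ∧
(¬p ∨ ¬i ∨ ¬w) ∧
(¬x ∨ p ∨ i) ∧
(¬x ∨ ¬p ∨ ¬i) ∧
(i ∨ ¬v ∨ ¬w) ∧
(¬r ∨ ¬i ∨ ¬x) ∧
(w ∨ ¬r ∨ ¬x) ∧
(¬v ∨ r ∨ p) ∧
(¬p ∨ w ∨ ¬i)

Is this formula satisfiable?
Yes

Yes, the formula is satisfiable.

One satisfying assignment is: i=False, x=False, v=True, p=False, w=False, r=True

Verification: With this assignment, all 26 clauses evaluate to true.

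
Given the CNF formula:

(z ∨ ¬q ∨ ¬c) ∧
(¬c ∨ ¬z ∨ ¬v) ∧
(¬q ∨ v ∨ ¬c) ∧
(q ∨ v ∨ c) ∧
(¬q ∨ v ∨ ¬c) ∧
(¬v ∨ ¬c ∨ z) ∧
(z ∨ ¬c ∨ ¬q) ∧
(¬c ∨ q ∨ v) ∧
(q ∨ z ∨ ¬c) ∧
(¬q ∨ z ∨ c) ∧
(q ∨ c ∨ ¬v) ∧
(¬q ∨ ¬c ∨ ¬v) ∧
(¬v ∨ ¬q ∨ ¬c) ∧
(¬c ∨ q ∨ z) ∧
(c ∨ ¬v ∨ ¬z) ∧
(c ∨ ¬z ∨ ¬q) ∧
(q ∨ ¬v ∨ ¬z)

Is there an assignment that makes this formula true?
No

No, the formula is not satisfiable.

No assignment of truth values to the variables can make all 17 clauses true simultaneously.

The formula is UNSAT (unsatisfiable).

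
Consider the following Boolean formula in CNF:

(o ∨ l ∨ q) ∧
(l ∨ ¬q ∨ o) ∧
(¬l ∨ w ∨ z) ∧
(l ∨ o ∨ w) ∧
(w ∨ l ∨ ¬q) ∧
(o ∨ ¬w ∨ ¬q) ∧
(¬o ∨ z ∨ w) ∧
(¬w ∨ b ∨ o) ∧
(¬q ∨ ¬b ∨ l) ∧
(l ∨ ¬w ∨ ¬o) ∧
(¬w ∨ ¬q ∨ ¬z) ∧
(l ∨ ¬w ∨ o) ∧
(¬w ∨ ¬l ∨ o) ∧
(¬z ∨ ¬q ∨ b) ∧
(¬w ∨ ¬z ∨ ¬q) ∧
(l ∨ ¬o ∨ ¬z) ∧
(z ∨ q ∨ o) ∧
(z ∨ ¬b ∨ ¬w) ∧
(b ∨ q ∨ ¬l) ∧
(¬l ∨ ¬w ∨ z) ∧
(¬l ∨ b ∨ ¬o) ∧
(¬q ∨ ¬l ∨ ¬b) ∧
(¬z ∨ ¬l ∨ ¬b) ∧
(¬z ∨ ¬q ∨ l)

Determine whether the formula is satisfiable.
No

No, the formula is not satisfiable.

No assignment of truth values to the variables can make all 24 clauses true simultaneously.

The formula is UNSAT (unsatisfiable).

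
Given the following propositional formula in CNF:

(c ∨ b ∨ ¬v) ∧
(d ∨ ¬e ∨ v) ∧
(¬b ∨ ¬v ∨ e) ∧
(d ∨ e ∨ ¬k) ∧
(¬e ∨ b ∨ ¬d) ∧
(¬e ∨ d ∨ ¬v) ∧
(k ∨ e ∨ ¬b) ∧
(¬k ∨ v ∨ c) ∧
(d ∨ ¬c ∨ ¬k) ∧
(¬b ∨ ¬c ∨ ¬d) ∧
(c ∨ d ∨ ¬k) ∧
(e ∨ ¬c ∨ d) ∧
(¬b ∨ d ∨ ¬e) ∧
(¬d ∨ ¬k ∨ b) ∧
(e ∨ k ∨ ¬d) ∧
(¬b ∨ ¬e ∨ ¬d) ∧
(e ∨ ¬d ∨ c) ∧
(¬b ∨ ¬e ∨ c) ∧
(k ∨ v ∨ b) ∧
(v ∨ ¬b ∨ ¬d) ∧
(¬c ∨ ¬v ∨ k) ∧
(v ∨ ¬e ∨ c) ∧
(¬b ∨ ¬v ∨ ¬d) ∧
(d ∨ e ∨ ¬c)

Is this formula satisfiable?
No

No, the formula is not satisfiable.

No assignment of truth values to the variables can make all 24 clauses true simultaneously.

The formula is UNSAT (unsatisfiable).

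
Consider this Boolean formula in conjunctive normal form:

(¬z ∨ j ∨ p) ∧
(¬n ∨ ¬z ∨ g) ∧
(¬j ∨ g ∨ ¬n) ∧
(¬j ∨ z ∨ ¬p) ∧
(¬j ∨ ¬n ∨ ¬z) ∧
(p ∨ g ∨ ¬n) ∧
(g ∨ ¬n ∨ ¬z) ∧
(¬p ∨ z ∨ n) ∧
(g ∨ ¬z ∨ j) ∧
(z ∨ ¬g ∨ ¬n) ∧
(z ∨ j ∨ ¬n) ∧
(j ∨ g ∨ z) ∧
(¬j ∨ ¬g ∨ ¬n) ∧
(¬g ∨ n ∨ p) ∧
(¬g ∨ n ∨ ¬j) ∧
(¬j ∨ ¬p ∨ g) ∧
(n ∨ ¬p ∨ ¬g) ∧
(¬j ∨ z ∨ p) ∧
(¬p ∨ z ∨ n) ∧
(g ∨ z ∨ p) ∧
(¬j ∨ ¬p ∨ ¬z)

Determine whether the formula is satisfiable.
Yes

Yes, the formula is satisfiable.

One satisfying assignment is: p=False, j=True, z=True, g=False, n=False

Verification: With this assignment, all 21 clauses evaluate to true.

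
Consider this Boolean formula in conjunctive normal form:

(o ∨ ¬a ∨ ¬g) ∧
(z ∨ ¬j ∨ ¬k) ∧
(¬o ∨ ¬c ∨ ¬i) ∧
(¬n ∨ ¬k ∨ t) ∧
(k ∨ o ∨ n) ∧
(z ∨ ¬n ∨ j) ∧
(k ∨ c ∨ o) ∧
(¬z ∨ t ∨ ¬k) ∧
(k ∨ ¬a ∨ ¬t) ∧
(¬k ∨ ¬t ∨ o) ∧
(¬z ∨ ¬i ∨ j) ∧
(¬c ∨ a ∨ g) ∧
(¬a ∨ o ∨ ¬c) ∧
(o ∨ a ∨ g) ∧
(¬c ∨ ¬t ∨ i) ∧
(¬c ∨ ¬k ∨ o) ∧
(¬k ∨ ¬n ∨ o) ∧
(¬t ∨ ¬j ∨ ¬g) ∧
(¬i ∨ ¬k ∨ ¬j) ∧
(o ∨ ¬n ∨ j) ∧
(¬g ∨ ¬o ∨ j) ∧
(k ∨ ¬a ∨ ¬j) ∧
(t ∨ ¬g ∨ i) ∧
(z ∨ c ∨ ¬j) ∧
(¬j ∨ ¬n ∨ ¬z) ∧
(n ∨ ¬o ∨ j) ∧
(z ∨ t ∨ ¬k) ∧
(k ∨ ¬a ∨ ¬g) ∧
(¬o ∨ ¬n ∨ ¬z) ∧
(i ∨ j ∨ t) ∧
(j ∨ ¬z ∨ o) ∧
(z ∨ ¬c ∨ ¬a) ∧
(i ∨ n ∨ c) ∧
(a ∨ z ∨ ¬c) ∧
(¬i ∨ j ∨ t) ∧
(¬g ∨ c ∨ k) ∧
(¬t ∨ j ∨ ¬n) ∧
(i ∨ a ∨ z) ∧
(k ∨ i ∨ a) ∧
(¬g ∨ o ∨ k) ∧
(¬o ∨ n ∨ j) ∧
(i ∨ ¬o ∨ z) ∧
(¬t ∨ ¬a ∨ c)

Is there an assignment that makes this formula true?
Yes

Yes, the formula is satisfiable.

One satisfying assignment is: j=True, c=False, a=False, t=False, n=False, i=True, g=False, z=True, k=False, o=True

Verification: With this assignment, all 43 clauses evaluate to true.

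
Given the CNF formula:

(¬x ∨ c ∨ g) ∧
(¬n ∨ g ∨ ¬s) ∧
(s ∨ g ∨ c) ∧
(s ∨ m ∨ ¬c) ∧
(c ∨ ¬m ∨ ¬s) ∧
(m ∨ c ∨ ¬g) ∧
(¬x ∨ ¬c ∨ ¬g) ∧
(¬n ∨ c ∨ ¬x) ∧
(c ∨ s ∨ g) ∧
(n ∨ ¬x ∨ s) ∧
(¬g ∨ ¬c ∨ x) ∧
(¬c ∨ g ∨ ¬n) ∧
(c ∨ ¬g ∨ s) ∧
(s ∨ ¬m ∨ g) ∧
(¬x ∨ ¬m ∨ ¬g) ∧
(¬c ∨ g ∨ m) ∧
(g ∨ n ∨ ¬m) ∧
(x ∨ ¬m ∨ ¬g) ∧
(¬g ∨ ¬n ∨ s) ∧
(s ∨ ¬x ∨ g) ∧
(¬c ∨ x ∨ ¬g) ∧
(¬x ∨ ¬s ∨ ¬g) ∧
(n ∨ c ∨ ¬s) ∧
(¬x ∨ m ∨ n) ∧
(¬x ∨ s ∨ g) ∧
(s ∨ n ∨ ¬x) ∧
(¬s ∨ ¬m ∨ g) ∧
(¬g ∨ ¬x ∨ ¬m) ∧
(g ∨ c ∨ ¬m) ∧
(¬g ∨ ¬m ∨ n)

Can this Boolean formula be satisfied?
No

No, the formula is not satisfiable.

No assignment of truth values to the variables can make all 30 clauses true simultaneously.

The formula is UNSAT (unsatisfiable).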